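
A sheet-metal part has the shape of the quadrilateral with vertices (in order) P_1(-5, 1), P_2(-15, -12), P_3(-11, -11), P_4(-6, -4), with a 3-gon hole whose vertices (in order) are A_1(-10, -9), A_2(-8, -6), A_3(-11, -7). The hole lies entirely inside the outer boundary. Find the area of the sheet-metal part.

26.5

Outer boundary:
Apply the surveyor's formula: 2A = Σ (x_i·y_{i+1} − x_{i+1}·y_i), indices taken mod 4.
Σ = (75) + (33) + (-22) + (-26) = 60
Area = |Σ|/2 = 30.
Hole:
Apply the surveyor's formula: 2A = Σ (x_i·y_{i+1} − x_{i+1}·y_i), indices taken mod 3.
Σ = (-12) + (-10) + (29) = 7
Area = |Σ|/2 = 3.5.
Net area = 30 − 3.5 = 26.5.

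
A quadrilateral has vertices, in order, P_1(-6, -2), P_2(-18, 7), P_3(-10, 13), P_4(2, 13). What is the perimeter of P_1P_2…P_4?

54

|P_1P_2| = √((-12)² + (9)²) = √225 = 15
|P_2P_3| = √((8)² + (6)²) = √100 = 10
|P_3P_4| = √((12)² + (0)²) = √144 = 12
|P_4P_1| = √((-8)² + (-15)²) = √289 = 17
Perimeter = 15 + 10 + 12 + 17 = 54.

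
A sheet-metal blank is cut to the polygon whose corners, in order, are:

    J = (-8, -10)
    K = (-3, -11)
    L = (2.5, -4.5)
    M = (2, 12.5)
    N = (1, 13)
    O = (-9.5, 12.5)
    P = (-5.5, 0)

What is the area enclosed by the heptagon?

206.25

Apply the surveyor's formula: 2A = Σ (x_i·y_{i+1} − x_{i+1}·y_i), indices taken mod 7.
Cross-terms: 58, 41, 40.25, 13.5, 136, 68.75, 55  ⇒  Σ = 412.5
Area = |Σ|/2 = 206.25.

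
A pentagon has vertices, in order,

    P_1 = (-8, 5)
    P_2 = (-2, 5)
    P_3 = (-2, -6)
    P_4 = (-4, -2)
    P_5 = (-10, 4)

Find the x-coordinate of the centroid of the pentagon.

Apply Gauss's area formula. First the cross-terms c_i = x_i·y_{i+1} − x_{i+1}·y_i:
  -30, 22, -20, -36, -18  ⇒  2A = -82, A = -41.
Then Σ (x_i + x_{i+1})·c_i = 1160, so x̄ = 1160 / (6·(-41)) = -580/123.

-580/123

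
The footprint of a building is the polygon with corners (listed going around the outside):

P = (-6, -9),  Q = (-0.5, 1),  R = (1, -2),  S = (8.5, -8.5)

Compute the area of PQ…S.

64.75

Apply the surveyor's formula: 2A = Σ (x_i·y_{i+1} − x_{i+1}·y_i), indices taken mod 4.
Σ = (-10.5) + (0) + (8.5) + (-127.5) = -129.5
Area = |Σ|/2 = 64.75.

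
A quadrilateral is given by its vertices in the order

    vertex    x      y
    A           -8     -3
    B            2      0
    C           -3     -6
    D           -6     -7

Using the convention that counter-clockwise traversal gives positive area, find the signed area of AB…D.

-29.5

Apply the surveyor's formula: 2A = Σ (x_i·y_{i+1} − x_{i+1}·y_i), indices taken mod 4.
A→B: (-8)(0) − (2)(-3) = 6
B→C: (2)(-6) − (-3)(0) = -12
C→D: (-3)(-7) − (-6)(-6) = -15
D→A: (-6)(-3) − (-8)(-7) = -38
Σ = -59
Signed area = Σ/2 = -29.5 (negative ⇒ clockwise traversal).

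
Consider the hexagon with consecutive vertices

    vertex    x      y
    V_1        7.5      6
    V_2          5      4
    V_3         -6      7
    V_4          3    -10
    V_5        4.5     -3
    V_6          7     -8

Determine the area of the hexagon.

Apply the surveyor's formula: 2A = Σ (x_i·y_{i+1} − x_{i+1}·y_i), indices taken mod 6.
Σ = (0) + (59) + (39) + (36) + (-15) + (102) = 221
Area = |Σ|/2 = 110.5.

110.5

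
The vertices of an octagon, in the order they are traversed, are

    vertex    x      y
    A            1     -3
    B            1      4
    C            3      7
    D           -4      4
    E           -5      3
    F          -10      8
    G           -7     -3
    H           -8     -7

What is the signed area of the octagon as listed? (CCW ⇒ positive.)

91

Apply the shoelace formula: 2A = Σ (x_i·y_{i+1} − x_{i+1}·y_i), indices taken mod 8.
Cross-terms: 7, -5, 40, 8, -10, 86, 25, 31  ⇒  Σ = 182
Signed area = Σ/2 = 91 (positive ⇒ counter-clockwise traversal).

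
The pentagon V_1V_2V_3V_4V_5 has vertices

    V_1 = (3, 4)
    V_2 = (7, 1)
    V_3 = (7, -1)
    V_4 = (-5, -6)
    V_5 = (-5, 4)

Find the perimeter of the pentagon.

38

|V_1V_2| = √((4)² + (-3)²) = √25 = 5
|V_2V_3| = √((0)² + (-2)²) = √4 = 2
|V_3V_4| = √((-12)² + (-5)²) = √169 = 13
|V_4V_5| = √((0)² + (10)²) = √100 = 10
|V_5V_1| = √((8)² + (0)²) = √64 = 8
Perimeter = 5 + 2 + 13 + 10 + 8 = 38.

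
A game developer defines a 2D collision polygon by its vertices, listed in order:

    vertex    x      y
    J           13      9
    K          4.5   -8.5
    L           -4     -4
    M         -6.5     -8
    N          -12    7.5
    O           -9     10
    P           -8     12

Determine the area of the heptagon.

Apply the surveyor's formula: 2A = Σ (x_i·y_{i+1} − x_{i+1}·y_i), indices taken mod 7.
J→K: (13)(-8.5) − (4.5)(9) = -151
K→L: (4.5)(-4) − (-4)(-8.5) = -52
L→M: (-4)(-8) − (-6.5)(-4) = 6
M→N: (-6.5)(7.5) − (-12)(-8) = -144.75
N→O: (-12)(10) − (-9)(7.5) = -52.5
O→P: (-9)(12) − (-8)(10) = -28
P→J: (-8)(9) − (13)(12) = -228
Σ = -650.25
Area = |Σ|/2 = 325.125.

325.125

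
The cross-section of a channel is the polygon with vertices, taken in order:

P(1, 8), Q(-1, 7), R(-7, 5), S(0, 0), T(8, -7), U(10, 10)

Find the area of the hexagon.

139.5

Apply the shoelace (surveyor's) formula: 2A = Σ (x_i·y_{i+1} − x_{i+1}·y_i), indices taken mod 6.
Cross-terms: 15, 44, 0, 0, 150, 70  ⇒  Σ = 279
Area = |Σ|/2 = 139.5.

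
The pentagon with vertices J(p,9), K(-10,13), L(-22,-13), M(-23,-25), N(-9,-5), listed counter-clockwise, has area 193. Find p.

-10

Write out the shoelace sum; only the two edges meeting at J involve p:
2·Area = [((-9)·9 − p·(-5)) + (p·13 − (-10)·9)] + 557
       = 18·p + 566 = 386
⇒ p = -10.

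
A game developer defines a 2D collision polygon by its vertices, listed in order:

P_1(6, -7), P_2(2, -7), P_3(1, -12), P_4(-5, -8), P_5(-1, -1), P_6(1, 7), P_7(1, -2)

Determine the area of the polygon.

Σ = (-28) + (-17) + (-68) + (-3) + (-6) + (-9) + (5) = -126
Area = |Σ|/2 = 63.

63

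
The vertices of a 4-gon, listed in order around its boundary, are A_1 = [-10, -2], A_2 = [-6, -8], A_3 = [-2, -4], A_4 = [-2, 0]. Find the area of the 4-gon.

36

Apply the shoelace (surveyor's) formula: 2A = Σ (x_i·y_{i+1} − x_{i+1}·y_i), indices taken mod 4.
A_1→A_2: (-10)(-8) − (-6)(-2) = 68
A_2→A_3: (-6)(-4) − (-2)(-8) = 8
A_3→A_4: (-2)(0) − (-2)(-4) = -8
A_4→A_1: (-2)(-2) − (-10)(0) = 4
Σ = 72
Area = |Σ|/2 = 36.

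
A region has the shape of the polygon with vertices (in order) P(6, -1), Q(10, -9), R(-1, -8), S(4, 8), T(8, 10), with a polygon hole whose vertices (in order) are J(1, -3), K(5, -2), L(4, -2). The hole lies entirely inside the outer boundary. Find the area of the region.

Outer boundary:
Apply the shoelace formula: 2A = Σ (x_i·y_{i+1} − x_{i+1}·y_i), indices taken mod 5.
Σ = (-44) + (-89) + (24) + (-24) + (-68) = -201
Area = |Σ|/2 = 100.5.
Hole:
Cross-terms: 13, -2, -10  ⇒  Σ = 1
Area = |Σ|/2 = 0.5.
Net area = 100.5 − 0.5 = 100.

100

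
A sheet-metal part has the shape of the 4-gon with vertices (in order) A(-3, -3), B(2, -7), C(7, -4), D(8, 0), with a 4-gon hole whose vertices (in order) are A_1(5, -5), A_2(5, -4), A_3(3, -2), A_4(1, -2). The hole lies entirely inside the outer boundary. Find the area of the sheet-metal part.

34

Outer boundary:
Apply the shoelace formula: 2A = Σ (x_i·y_{i+1} − x_{i+1}·y_i), indices taken mod 4.
Σ = (27) + (41) + (32) + (-24) = 76
Area = |Σ|/2 = 38.
Hole:
Apply the surveyor's formula: 2A = Σ (x_i·y_{i+1} − x_{i+1}·y_i), indices taken mod 4.
Σ = (5) + (2) + (-4) + (5) = 8
Area = |Σ|/2 = 4.
Net area = 38 − 4 = 34.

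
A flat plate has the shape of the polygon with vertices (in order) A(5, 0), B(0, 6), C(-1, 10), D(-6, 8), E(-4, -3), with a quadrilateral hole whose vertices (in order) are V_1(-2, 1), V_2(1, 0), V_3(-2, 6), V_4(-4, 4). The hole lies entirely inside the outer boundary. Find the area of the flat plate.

Outer boundary:
Apply the surveyor's formula: 2A = Σ (x_i·y_{i+1} − x_{i+1}·y_i), indices taken mod 5.
Cross-terms: 30, 6, 52, 50, 15  ⇒  Σ = 153
Area = |Σ|/2 = 76.5.
Hole:
Apply Gauss's area formula: 2A = Σ (x_i·y_{i+1} − x_{i+1}·y_i), indices taken mod 4.
Σ = (-1) + (6) + (16) + (4) = 25
Area = |Σ|/2 = 12.5.
Net area = 76.5 − 12.5 = 64.

64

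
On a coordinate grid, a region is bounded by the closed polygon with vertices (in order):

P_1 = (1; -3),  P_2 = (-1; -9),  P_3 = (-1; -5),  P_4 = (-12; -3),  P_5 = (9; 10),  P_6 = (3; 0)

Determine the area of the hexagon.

102.5

Apply the shoelace (surveyor's) formula: 2A = Σ (x_i·y_{i+1} − x_{i+1}·y_i), indices taken mod 6.
P_1→P_2: (1)(-9) − (-1)(-3) = -12
P_2→P_3: (-1)(-5) − (-1)(-9) = -4
P_3→P_4: (-1)(-3) − (-12)(-5) = -57
P_4→P_5: (-12)(10) − (9)(-3) = -93
P_5→P_6: (9)(0) − (3)(10) = -30
P_6→P_1: (3)(-3) − (1)(0) = -9
Σ = -205
Area = |Σ|/2 = 102.5.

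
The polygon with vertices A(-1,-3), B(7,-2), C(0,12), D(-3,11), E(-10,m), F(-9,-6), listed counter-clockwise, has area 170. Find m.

1

The doubled signed area Σ (x_i y_{i+1} − x_{i+1} y_i) is linear in m.
With m=0 it equals 334; the coefficient of m is 6 (from the two edges through E).
So 6·m + 334 = 2·170 = 340 ⇒ m = 1.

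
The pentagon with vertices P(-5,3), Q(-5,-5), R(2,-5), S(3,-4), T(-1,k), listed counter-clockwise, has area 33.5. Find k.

Write out the shoelace sum; only the two edges meeting at T involve k:
2·Area = [(3·k − (-1)·(-4)) + ((-1)·3 − (-5)·k)] + 82
       = 8·k + 75 = 67
⇒ k = -1.

-1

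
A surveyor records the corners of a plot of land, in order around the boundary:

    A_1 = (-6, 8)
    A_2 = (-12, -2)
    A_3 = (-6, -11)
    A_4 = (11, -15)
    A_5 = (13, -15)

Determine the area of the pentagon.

Apply the surveyor's formula: 2A = Σ (x_i·y_{i+1} − x_{i+1}·y_i), indices taken mod 5.
Σ = (108) + (120) + (211) + (30) + (14) = 483
Area = |Σ|/2 = 241.5.

241.5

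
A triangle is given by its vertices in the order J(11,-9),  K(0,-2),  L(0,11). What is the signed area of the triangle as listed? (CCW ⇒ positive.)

Apply the surveyor's formula: 2A = Σ (x_i·y_{i+1} − x_{i+1}·y_i), indices taken mod 3.
Σ = (-22) + (0) + (-121) = -143
Signed area = Σ/2 = -71.5 (negative ⇒ clockwise traversal).

-71.5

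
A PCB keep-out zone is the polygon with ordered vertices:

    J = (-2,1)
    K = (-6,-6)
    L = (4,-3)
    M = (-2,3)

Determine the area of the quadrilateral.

Apply the surveyor's formula: 2A = Σ (x_i·y_{i+1} − x_{i+1}·y_i), indices taken mod 4.
Σ = (18) + (42) + (6) + (4) = 70
Area = |Σ|/2 = 35.

35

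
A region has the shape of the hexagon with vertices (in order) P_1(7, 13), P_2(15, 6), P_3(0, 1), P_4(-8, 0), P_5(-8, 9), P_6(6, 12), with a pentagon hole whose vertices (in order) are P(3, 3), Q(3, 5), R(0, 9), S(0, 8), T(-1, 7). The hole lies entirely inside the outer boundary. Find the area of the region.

170.5

Outer boundary:
Σ = (-153) + (15) + (8) + (-72) + (-150) + (-6) = -358
Area = |Σ|/2 = 179.
Hole:
Σ = (6) + (27) + (0) + (8) + (-24) = 17
Area = |Σ|/2 = 8.5.
Net area = 179 − 8.5 = 170.5.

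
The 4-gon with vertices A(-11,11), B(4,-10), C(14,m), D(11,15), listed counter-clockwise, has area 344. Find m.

The doubled signed area Σ (x_i y_{i+1} − x_{i+1} y_i) is linear in m.
With m=0 it equals 702; the coefficient of m is -7 (from the two edges through C).
So -7·m + 702 = 2·344 = 688 ⇒ m = 2.

2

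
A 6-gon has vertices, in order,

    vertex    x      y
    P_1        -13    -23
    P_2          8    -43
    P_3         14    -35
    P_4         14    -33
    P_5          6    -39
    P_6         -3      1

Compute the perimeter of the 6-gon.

118

|P_1P_2| = √((21)² + (-20)²) = √841 = 29
|P_2P_3| = √((6)² + (8)²) = √100 = 10
|P_3P_4| = √((0)² + (2)²) = √4 = 2
|P_4P_5| = √((-8)² + (-6)²) = √100 = 10
|P_5P_6| = √((-9)² + (40)²) = √1681 = 41
|P_6P_1| = √((-10)² + (-24)²) = √676 = 26
Perimeter = 29 + 10 + 2 + 10 + 41 + 26 = 118.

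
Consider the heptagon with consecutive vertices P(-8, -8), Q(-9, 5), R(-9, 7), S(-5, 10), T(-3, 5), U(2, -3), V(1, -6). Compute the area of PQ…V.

Apply the shoelace formula: 2A = Σ (x_i·y_{i+1} − x_{i+1}·y_i), indices taken mod 7.
Σ = (-112) + (-18) + (-55) + (5) + (-1) + (-9) + (-56) = -246
Area = |Σ|/2 = 123.

123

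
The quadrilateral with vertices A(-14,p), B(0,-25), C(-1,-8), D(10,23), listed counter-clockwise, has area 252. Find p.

-20

The doubled signed area Σ (x_i y_{i+1} − x_{i+1} y_i) is linear in p.
With p=0 it equals 704; the coefficient of p is 10 (from the two edges through A).
So 10·p + 704 = 2·252 = 504 ⇒ p = -20.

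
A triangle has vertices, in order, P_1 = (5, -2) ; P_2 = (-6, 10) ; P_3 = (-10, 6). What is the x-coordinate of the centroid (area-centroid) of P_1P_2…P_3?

Apply Gauss's area formula. First the cross-terms c_i = x_i·y_{i+1} − x_{i+1}·y_i:
  38, 64, -10  ⇒  2A = 92, A = 46.
Then Σ (x_i + x_{i+1})·c_i = -1012, so x̄ = -1012 / (6·46) = -11/3.

-11/3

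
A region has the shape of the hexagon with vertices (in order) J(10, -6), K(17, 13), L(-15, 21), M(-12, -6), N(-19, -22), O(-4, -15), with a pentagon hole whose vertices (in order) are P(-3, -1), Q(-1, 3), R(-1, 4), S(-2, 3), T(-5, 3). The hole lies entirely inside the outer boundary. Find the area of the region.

815

Outer boundary:
Σ = (232) + (552) + (342) + (150) + (197) + (174) = 1647
Area = |Σ|/2 = 823.5.
Hole:
Apply the surveyor's formula: 2A = Σ (x_i·y_{i+1} − x_{i+1}·y_i), indices taken mod 5.
Cross-terms: -10, -1, 5, 9, 14  ⇒  Σ = 17
Area = |Σ|/2 = 8.5.
Net area = 823.5 − 8.5 = 815.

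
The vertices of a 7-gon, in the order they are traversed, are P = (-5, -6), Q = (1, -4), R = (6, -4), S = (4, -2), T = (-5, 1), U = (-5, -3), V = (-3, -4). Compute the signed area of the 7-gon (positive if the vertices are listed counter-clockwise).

Apply the shoelace formula: 2A = Σ (x_i·y_{i+1} − x_{i+1}·y_i), indices taken mod 7.
Σ = (26) + (20) + (4) + (-6) + (20) + (11) + (-2) = 73
Signed area = Σ/2 = 36.5 (positive ⇒ counter-clockwise traversal).

36.5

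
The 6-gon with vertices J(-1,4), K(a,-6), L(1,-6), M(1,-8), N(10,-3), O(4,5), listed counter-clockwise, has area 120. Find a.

Write out the shoelace sum; only the two edges meeting at K involve a:
2·Area = [((-1)·(-6) − a·4) + (a·(-6) − 1·(-6))] + 158
       = -10·a + 170 = 240
⇒ a = -7.

-7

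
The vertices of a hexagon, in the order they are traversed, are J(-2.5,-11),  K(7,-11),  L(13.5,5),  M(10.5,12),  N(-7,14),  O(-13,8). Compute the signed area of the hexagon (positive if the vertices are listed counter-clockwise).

458.75

Σ = (104.5) + (183.5) + (109.5) + (231) + (126) + (163) = 917.5
Signed area = Σ/2 = 458.75 (positive ⇒ counter-clockwise traversal).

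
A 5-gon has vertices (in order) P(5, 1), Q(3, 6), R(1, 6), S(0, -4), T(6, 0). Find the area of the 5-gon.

Apply the surveyor's formula: 2A = Σ (x_i·y_{i+1} − x_{i+1}·y_i), indices taken mod 5.
Σ = (27) + (12) + (-4) + (24) + (6) = 65
Area = |Σ|/2 = 32.5.

32.5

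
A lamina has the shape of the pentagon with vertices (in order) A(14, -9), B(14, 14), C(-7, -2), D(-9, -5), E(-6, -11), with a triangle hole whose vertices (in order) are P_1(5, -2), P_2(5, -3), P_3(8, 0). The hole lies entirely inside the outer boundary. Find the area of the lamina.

341.5

Outer boundary:
Apply the surveyor's formula: 2A = Σ (x_i·y_{i+1} − x_{i+1}·y_i), indices taken mod 5.
Σ = (322) + (70) + (17) + (69) + (208) = 686
Area = |Σ|/2 = 343.
Hole:
Σ = (-5) + (24) + (-16) = 3
Area = |Σ|/2 = 1.5.
Net area = 343 − 1.5 = 341.5.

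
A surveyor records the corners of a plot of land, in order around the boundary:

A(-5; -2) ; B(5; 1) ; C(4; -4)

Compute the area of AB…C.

23.5

A→B: (-5)(1) − (5)(-2) = 5
B→C: (5)(-4) − (4)(1) = -24
C→A: (4)(-2) − (-5)(-4) = -28
Σ = -47
Area = |Σ|/2 = 23.5.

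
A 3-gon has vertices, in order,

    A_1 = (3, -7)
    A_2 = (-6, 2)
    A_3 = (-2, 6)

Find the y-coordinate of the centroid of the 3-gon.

Apply Gauss's area formula. First the cross-terms c_i = x_i·y_{i+1} − x_{i+1}·y_i:
  -36, -32, -4  ⇒  2A = -72, A = -36.
Then Σ (y_i + y_{i+1})·c_i = -72, so ȳ = -72 / (6·(-36)) = 1/3.

1/3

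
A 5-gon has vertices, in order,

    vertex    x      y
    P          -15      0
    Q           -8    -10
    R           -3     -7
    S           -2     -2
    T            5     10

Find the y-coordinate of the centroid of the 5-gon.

-75/154

Apply Gauss's area formula. First the cross-terms c_i = x_i·y_{i+1} − x_{i+1}·y_i:
  150, 26, -8, -10, 150  ⇒  2A = 308, A = 154.
Then Σ (y_i + y_{i+1})·c_i = -450, so ȳ = -450 / (6·154) = -75/154.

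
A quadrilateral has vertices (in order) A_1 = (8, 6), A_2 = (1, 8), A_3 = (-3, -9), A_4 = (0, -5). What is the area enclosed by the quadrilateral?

Apply the surveyor's formula: 2A = Σ (x_i·y_{i+1} − x_{i+1}·y_i), indices taken mod 4.
Σ = (58) + (15) + (15) + (40) = 128
Area = |Σ|/2 = 64.

64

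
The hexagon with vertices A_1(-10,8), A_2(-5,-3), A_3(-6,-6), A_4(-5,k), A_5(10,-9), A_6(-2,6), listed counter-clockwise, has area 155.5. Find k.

-8

Write out the shoelace sum; only the two edges meeting at A_4 involve k:
2·Area = [((-6)·k − (-5)·(-6)) + ((-5)·(-9) − 10·k)] + 168
       = -16·k + 183 = 311
⇒ k = -8.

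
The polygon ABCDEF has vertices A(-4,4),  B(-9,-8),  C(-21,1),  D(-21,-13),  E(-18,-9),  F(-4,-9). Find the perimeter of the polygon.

|AB| = √((-5)² + (-12)²) = √169 = 13
|BC| = √((-12)² + (9)²) = √225 = 15
|CD| = √((0)² + (-14)²) = √196 = 14
|DE| = √((3)² + (4)²) = √25 = 5
|EF| = √((14)² + (0)²) = √196 = 14
|FA| = √((0)² + (13)²) = √169 = 13
Perimeter = 13 + 15 + 14 + 5 + 14 + 13 = 74.

74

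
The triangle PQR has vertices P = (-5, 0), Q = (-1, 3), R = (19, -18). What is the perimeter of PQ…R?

64

|PQ| = √((4)² + (3)²) = √25 = 5
|QR| = √((20)² + (-21)²) = √841 = 29
|RP| = √((-24)² + (18)²) = √900 = 30
Perimeter = 5 + 29 + 30 = 64.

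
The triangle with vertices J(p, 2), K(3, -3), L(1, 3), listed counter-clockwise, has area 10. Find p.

The doubled signed area Σ (x_i y_{i+1} − x_{i+1} y_i) is linear in p.
With p=0 it equals 8; the coefficient of p is -6 (from the two edges through J).
So -6·p + 8 = 2·10 = 20 ⇒ p = -2.

-2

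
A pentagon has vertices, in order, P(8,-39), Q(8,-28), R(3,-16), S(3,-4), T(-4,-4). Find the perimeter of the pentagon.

80

|PQ| = √((0)² + (11)²) = √121 = 11
|QR| = √((-5)² + (12)²) = √169 = 13
|RS| = √((0)² + (12)²) = √144 = 12
|ST| = √((-7)² + (0)²) = √49 = 7
|TP| = √((12)² + (-35)²) = √1369 = 37
Perimeter = 11 + 13 + 12 + 7 + 37 = 80.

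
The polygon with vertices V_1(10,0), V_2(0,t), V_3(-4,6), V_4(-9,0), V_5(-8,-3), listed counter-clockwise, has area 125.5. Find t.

10

The doubled signed area Σ (x_i y_{i+1} − x_{i+1} y_i) is linear in t.
With t=0 it equals 111; the coefficient of t is 14 (from the two edges through V_2).
So 14·t + 111 = 2·125.5 = 251 ⇒ t = 10.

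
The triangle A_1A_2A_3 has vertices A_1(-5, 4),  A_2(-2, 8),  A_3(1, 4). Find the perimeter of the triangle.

|A_1A_2| = √((3)² + (4)²) = √25 = 5
|A_2A_3| = √((3)² + (-4)²) = √25 = 5
|A_3A_1| = √((-6)² + (0)²) = √36 = 6
Perimeter = 5 + 5 + 6 = 16.

16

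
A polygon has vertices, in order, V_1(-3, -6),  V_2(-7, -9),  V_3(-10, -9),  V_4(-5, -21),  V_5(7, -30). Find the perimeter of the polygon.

62

|V_1V_2| = √((-4)² + (-3)²) = √25 = 5
|V_2V_3| = √((-3)² + (0)²) = √9 = 3
|V_3V_4| = √((5)² + (-12)²) = √169 = 13
|V_4V_5| = √((12)² + (-9)²) = √225 = 15
|V_5V_1| = √((-10)² + (24)²) = √676 = 26
Perimeter = 5 + 3 + 13 + 15 + 26 = 62.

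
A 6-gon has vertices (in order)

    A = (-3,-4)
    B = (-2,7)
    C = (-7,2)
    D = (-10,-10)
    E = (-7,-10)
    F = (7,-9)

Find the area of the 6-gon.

107

Apply the shoelace (surveyor's) formula: 2A = Σ (x_i·y_{i+1} − x_{i+1}·y_i), indices taken mod 6.
Σ = (-29) + (45) + (90) + (30) + (133) + (-55) = 214
Area = |Σ|/2 = 107.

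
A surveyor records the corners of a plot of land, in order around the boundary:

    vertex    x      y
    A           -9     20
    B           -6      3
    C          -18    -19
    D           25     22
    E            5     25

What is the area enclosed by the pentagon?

A→B: (-9)(3) − (-6)(20) = 93
B→C: (-6)(-19) − (-18)(3) = 168
C→D: (-18)(22) − (25)(-19) = 79
D→E: (25)(25) − (5)(22) = 515
E→A: (5)(20) − (-9)(25) = 325
Σ = 1180
Area = |Σ|/2 = 590.

590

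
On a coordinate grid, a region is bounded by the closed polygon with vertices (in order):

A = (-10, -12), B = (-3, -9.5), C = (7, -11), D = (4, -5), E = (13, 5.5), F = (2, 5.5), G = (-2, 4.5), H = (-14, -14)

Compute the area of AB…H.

227

Apply the shoelace formula: 2A = Σ (x_i·y_{i+1} − x_{i+1}·y_i), indices taken mod 8.
Σ = (59) + (99.5) + (9) + (87) + (60.5) + (20) + (91) + (28) = 454
Area = |Σ|/2 = 227.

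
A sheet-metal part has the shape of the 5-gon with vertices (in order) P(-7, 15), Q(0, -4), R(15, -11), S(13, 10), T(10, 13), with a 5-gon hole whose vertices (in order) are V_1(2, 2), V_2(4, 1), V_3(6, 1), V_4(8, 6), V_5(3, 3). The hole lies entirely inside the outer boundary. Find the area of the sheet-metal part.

Outer boundary:
Cross-terms: 28, 60, 293, 69, 241  ⇒  Σ = 691
Area = |Σ|/2 = 345.5.
Hole:
Apply the shoelace (surveyor's) formula: 2A = Σ (x_i·y_{i+1} − x_{i+1}·y_i), indices taken mod 5.
Σ = (-6) + (-2) + (28) + (6) + (0) = 26
Area = |Σ|/2 = 13.
Net area = 345.5 − 13 = 332.5.

332.5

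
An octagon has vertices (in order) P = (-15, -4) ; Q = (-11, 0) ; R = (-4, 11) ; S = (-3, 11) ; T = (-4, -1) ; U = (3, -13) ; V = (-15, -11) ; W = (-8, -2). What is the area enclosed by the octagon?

179

P→Q: (-15)(0) − (-11)(-4) = -44
Q→R: (-11)(11) − (-4)(0) = -121
R→S: (-4)(11) − (-3)(11) = -11
S→T: (-3)(-1) − (-4)(11) = 47
T→U: (-4)(-13) − (3)(-1) = 55
U→V: (3)(-11) − (-15)(-13) = -228
V→W: (-15)(-2) − (-8)(-11) = -58
W→P: (-8)(-4) − (-15)(-2) = 2
Σ = -358
Area = |Σ|/2 = 179.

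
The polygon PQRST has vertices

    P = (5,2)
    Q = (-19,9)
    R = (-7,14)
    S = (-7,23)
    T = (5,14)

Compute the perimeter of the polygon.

74

|PQ| = √((-24)² + (7)²) = √625 = 25
|QR| = √((12)² + (5)²) = √169 = 13
|RS| = √((0)² + (9)²) = √81 = 9
|ST| = √((12)² + (-9)²) = √225 = 15
|TP| = √((0)² + (-12)²) = √144 = 12
Perimeter = 25 + 13 + 9 + 15 + 12 = 74.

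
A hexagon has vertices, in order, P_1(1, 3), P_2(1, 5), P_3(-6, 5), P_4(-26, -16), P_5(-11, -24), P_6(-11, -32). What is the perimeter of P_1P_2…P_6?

|P_1P_2| = √((0)² + (2)²) = √4 = 2
|P_2P_3| = √((-7)² + (0)²) = √49 = 7
|P_3P_4| = √((-20)² + (-21)²) = √841 = 29
|P_4P_5| = √((15)² + (-8)²) = √289 = 17
|P_5P_6| = √((0)² + (-8)²) = √64 = 8
|P_6P_1| = √((12)² + (35)²) = √1369 = 37
Perimeter = 2 + 7 + 29 + 17 + 8 + 37 = 100.

100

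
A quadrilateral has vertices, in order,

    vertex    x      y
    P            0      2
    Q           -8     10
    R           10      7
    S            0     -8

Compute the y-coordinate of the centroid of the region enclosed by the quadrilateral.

Apply the surveyor's formula. First the cross-terms c_i = x_i·y_{i+1} − x_{i+1}·y_i:
  16, -156, -80, 0  ⇒  2A = -220, A = -110.
Then Σ (y_i + y_{i+1})·c_i = -2380, so ȳ = -2380 / (6·(-110)) = 119/33.

119/33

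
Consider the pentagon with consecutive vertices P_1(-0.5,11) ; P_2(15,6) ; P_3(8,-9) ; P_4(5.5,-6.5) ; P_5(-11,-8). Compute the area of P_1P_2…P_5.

297

P_1→P_2: (-0.5)(6) − (15)(11) = -168
P_2→P_3: (15)(-9) − (8)(6) = -183
P_3→P_4: (8)(-6.5) − (5.5)(-9) = -2.5
P_4→P_5: (5.5)(-8) − (-11)(-6.5) = -115.5
P_5→P_1: (-11)(11) − (-0.5)(-8) = -125
Σ = -594
Area = |Σ|/2 = 297.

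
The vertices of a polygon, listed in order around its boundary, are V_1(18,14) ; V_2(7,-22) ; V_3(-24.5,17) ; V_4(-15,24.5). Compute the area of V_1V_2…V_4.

Apply the shoelace formula: 2A = Σ (x_i·y_{i+1} − x_{i+1}·y_i), indices taken mod 4.
Cross-terms: -494, -420, -345.25, -651  ⇒  Σ = -1910.25
Area = |Σ|/2 = 955.125.

955.125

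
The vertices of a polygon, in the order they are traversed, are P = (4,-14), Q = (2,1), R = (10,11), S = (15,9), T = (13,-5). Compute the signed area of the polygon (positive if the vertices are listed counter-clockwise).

Cross-terms: 32, 12, -75, -192, -162  ⇒  Σ = -385
Signed area = Σ/2 = -192.5 (negative ⇒ clockwise traversal).

-192.5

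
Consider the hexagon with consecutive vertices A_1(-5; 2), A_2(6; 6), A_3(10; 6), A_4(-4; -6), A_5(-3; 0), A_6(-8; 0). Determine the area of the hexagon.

Σ = (-42) + (-24) + (-36) + (-18) + (0) + (-16) = -136
Area = |Σ|/2 = 68.

68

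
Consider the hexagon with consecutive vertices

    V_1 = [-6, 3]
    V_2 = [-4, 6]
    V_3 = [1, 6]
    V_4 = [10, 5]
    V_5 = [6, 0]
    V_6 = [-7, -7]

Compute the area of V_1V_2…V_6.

Σ = (-24) + (-30) + (-55) + (-30) + (-42) + (-63) = -244
Area = |Σ|/2 = 122.

122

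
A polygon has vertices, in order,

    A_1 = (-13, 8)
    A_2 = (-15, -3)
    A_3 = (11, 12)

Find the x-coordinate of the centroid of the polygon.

-17/3

Apply Gauss's area formula. First the cross-terms c_i = x_i·y_{i+1} − x_{i+1}·y_i:
  159, -147, 244  ⇒  2A = 256, A = 128.
Then Σ (x_i + x_{i+1})·c_i = -4352, so x̄ = -4352 / (6·128) = -17/3.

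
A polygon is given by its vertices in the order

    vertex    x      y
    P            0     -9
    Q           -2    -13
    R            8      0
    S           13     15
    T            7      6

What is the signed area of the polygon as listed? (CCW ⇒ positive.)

Apply the shoelace (surveyor's) formula: 2A = Σ (x_i·y_{i+1} − x_{i+1}·y_i), indices taken mod 5.
Σ = (-18) + (104) + (120) + (-27) + (-63) = 116
Signed area = Σ/2 = 58 (positive ⇒ counter-clockwise traversal).

58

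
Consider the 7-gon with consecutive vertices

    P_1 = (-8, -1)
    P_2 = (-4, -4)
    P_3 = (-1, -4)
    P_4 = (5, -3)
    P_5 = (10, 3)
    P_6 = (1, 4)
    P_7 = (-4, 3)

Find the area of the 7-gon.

P_1→P_2: (-8)(-4) − (-4)(-1) = 28
P_2→P_3: (-4)(-4) − (-1)(-4) = 12
P_3→P_4: (-1)(-3) − (5)(-4) = 23
P_4→P_5: (5)(3) − (10)(-3) = 45
P_5→P_6: (10)(4) − (1)(3) = 37
P_6→P_7: (1)(3) − (-4)(4) = 19
P_7→P_1: (-4)(-1) − (-8)(3) = 28
Σ = 192
Area = |Σ|/2 = 96.

96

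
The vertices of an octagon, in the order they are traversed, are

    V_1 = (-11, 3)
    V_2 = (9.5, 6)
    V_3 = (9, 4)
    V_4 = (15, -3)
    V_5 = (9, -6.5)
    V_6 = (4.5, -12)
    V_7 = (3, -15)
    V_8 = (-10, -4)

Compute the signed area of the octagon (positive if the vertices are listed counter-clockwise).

Apply the surveyor's formula: 2A = Σ (x_i·y_{i+1} − x_{i+1}·y_i), indices taken mod 8.
Cross-terms: -94.5, -16, -87, -70.5, -78.75, -31.5, -162, -74  ⇒  Σ = -614.25
Signed area = Σ/2 = -307.125 (negative ⇒ clockwise traversal).

-307.125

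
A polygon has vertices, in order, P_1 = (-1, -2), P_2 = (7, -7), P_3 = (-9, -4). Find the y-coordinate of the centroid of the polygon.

Apply the shoelace (surveyor's) formula. First the cross-terms c_i = x_i·y_{i+1} − x_{i+1}·y_i:
  21, -91, 14  ⇒  2A = -56, A = -28.
Then Σ (y_i + y_{i+1})·c_i = 728, so ȳ = 728 / (6·(-28)) = -13/3.

-13/3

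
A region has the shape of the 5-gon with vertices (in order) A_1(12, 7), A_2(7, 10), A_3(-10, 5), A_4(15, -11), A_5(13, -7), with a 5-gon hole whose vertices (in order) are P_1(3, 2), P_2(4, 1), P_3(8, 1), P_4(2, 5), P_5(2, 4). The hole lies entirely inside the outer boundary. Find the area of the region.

Outer boundary:
Cross-terms: 71, 135, 35, 38, 175  ⇒  Σ = 454
Area = |Σ|/2 = 227.
Hole:
Apply Gauss's area formula: 2A = Σ (x_i·y_{i+1} − x_{i+1}·y_i), indices taken mod 5.
Σ = (-5) + (-4) + (38) + (-2) + (-8) = 19
Area = |Σ|/2 = 9.5.
Net area = 227 − 9.5 = 217.5.

217.5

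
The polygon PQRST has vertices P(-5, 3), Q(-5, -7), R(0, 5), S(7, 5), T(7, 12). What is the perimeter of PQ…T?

52

|PQ| = √((0)² + (-10)²) = √100 = 10
|QR| = √((5)² + (12)²) = √169 = 13
|RS| = √((7)² + (0)²) = √49 = 7
|ST| = √((0)² + (7)²) = √49 = 7
|TP| = √((-12)² + (-9)²) = √225 = 15
Perimeter = 10 + 13 + 7 + 7 + 15 = 52.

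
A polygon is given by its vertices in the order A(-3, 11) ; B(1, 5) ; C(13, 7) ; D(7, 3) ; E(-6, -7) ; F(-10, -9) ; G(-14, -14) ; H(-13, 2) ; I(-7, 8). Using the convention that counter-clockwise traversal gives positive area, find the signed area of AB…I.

Apply the shoelace formula: 2A = Σ (x_i·y_{i+1} − x_{i+1}·y_i), indices taken mod 9.
Σ = (-26) + (-58) + (-10) + (-31) + (-16) + (14) + (-210) + (-90) + (-53) = -480
Signed area = Σ/2 = -240 (negative ⇒ clockwise traversal).

-240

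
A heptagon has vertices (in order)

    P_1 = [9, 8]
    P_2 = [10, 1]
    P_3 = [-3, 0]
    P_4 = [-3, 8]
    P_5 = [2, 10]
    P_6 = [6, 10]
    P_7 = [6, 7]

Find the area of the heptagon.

P_1→P_2: (9)(1) − (10)(8) = -71
P_2→P_3: (10)(0) − (-3)(1) = 3
P_3→P_4: (-3)(8) − (-3)(0) = -24
P_4→P_5: (-3)(10) − (2)(8) = -46
P_5→P_6: (2)(10) − (6)(10) = -40
P_6→P_7: (6)(7) − (6)(10) = -18
P_7→P_1: (6)(8) − (9)(7) = -15
Σ = -211
Area = |Σ|/2 = 105.5.

105.5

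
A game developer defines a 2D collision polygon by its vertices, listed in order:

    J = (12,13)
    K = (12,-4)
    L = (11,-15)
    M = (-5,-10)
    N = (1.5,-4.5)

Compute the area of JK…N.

Apply Gauss's area formula: 2A = Σ (x_i·y_{i+1} − x_{i+1}·y_i), indices taken mod 5.
Σ = (-204) + (-136) + (-185) + (37.5) + (73.5) = -414
Area = |Σ|/2 = 207.

207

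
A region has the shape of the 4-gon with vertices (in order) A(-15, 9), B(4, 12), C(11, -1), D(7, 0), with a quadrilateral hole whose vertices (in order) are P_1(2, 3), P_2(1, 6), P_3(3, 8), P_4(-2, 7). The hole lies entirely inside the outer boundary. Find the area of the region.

133

Outer boundary:
Apply Gauss's area formula: 2A = Σ (x_i·y_{i+1} − x_{i+1}·y_i), indices taken mod 4.
Σ = (-216) + (-136) + (7) + (63) = -282
Area = |Σ|/2 = 141.
Hole:
Apply the shoelace formula: 2A = Σ (x_i·y_{i+1} − x_{i+1}·y_i), indices taken mod 4.
Σ = (9) + (-10) + (37) + (-20) = 16
Area = |Σ|/2 = 8.
Net area = 141 − 8 = 133.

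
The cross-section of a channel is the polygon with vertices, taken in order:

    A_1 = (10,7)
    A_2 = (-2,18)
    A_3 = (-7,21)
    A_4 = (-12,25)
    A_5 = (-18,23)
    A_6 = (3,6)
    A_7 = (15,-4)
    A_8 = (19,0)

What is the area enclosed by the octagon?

Apply Gauss's area formula: 2A = Σ (x_i·y_{i+1} − x_{i+1}·y_i), indices taken mod 8.
Σ = (194) + (84) + (77) + (174) + (-177) + (-102) + (76) + (133) = 459
Area = |Σ|/2 = 229.5.

229.5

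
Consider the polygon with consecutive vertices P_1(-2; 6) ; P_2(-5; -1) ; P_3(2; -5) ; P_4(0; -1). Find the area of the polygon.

27.5

Apply the shoelace (surveyor's) formula: 2A = Σ (x_i·y_{i+1} − x_{i+1}·y_i), indices taken mod 4.
Σ = (32) + (27) + (-2) + (-2) = 55
Area = |Σ|/2 = 27.5.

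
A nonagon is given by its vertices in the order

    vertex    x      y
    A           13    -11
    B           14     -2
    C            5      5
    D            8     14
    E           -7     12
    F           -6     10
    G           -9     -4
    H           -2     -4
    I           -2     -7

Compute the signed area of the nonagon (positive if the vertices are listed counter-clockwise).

347.5

Apply Gauss's area formula: 2A = Σ (x_i·y_{i+1} − x_{i+1}·y_i), indices taken mod 9.
Σ = (128) + (80) + (30) + (194) + (2) + (114) + (28) + (6) + (113) = 695
Signed area = Σ/2 = 347.5 (positive ⇒ counter-clockwise traversal).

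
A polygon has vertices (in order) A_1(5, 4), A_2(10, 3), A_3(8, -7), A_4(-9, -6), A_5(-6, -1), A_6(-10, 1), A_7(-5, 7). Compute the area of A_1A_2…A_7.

Apply Gauss's area formula: 2A = Σ (x_i·y_{i+1} − x_{i+1}·y_i), indices taken mod 7.
Cross-terms: -25, -94, -111, -27, -16, -65, -55  ⇒  Σ = -393
Area = |Σ|/2 = 196.5.

196.5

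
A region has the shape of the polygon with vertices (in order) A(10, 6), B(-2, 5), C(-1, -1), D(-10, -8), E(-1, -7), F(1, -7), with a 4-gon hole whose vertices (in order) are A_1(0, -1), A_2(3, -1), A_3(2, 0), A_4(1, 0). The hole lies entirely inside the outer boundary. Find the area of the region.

107.5

Outer boundary:
Cross-terms: 62, 7, -2, 62, 14, 76  ⇒  Σ = 219
Area = |Σ|/2 = 109.5.
Hole:
Σ = (3) + (2) + (0) + (-1) = 4
Area = |Σ|/2 = 2.
Net area = 109.5 − 2 = 107.5.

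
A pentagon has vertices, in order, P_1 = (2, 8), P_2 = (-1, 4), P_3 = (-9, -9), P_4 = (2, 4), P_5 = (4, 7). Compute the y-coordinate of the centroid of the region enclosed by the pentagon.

305/177

Apply Gauss's area formula. First the cross-terms c_i = x_i·y_{i+1} − x_{i+1}·y_i:
  16, 45, -18, -2, 18  ⇒  2A = 59, A = 29.5.
Then Σ (y_i + y_{i+1})·c_i = 305, so ȳ = 305 / (6·29.5) = 305/177.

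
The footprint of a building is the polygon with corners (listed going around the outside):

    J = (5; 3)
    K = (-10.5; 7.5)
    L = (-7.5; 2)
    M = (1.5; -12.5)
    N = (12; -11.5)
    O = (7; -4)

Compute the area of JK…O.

Apply Gauss's area formula: 2A = Σ (x_i·y_{i+1} − x_{i+1}·y_i), indices taken mod 6.
J→K: (5)(7.5) − (-10.5)(3) = 69
K→L: (-10.5)(2) − (-7.5)(7.5) = 35.25
L→M: (-7.5)(-12.5) − (1.5)(2) = 90.75
M→N: (1.5)(-11.5) − (12)(-12.5) = 132.75
N→O: (12)(-4) − (7)(-11.5) = 32.5
O→J: (7)(3) − (5)(-4) = 41
Σ = 401.25
Area = |Σ|/2 = 200.625.

200.625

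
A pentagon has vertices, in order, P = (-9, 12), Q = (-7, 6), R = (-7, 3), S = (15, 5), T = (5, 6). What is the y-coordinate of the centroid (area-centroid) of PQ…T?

476/75

Apply the shoelace formula. First the cross-terms c_i = x_i·y_{i+1} − x_{i+1}·y_i:
  30, 21, -80, 65, 114  ⇒  2A = 150, A = 75.
Then Σ (y_i + y_{i+1})·c_i = 2856, so ȳ = 2856 / (6·75) = 476/75.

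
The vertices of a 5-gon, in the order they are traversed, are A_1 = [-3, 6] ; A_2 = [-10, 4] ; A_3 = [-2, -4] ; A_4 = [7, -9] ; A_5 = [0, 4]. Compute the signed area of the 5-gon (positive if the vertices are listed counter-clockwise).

Apply the shoelace (surveyor's) formula: 2A = Σ (x_i·y_{i+1} − x_{i+1}·y_i), indices taken mod 5.
Σ = (48) + (48) + (46) + (28) + (12) = 182
Signed area = Σ/2 = 91 (positive ⇒ counter-clockwise traversal).

91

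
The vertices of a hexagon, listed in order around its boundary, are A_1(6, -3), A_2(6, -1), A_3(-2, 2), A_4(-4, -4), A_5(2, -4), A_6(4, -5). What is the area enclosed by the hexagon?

43

Apply Gauss's area formula: 2A = Σ (x_i·y_{i+1} − x_{i+1}·y_i), indices taken mod 6.
Σ = (12) + (10) + (16) + (24) + (6) + (18) = 86
Area = |Σ|/2 = 43.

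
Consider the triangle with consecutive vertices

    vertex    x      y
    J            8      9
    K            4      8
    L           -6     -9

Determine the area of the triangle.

Apply the shoelace (surveyor's) formula: 2A = Σ (x_i·y_{i+1} − x_{i+1}·y_i), indices taken mod 3.
J→K: (8)(8) − (4)(9) = 28
K→L: (4)(-9) − (-6)(8) = 12
L→J: (-6)(9) − (8)(-9) = 18
Σ = 58
Area = |Σ|/2 = 29.

29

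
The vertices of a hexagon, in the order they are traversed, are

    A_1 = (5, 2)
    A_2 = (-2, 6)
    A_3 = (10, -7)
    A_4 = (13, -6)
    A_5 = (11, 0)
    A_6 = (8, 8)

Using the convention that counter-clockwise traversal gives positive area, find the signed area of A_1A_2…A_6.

74.5

Apply the shoelace formula: 2A = Σ (x_i·y_{i+1} − x_{i+1}·y_i), indices taken mod 6.
A_1→A_2: (5)(6) − (-2)(2) = 34
A_2→A_3: (-2)(-7) − (10)(6) = -46
A_3→A_4: (10)(-6) − (13)(-7) = 31
A_4→A_5: (13)(0) − (11)(-6) = 66
A_5→A_6: (11)(8) − (8)(0) = 88
A_6→A_1: (8)(2) − (5)(8) = -24
Σ = 149
Signed area = Σ/2 = 74.5 (positive ⇒ counter-clockwise traversal).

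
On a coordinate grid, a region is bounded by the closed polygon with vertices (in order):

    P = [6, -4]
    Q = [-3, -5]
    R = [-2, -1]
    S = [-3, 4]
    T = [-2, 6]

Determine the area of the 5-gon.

Apply Gauss's area formula: 2A = Σ (x_i·y_{i+1} − x_{i+1}·y_i), indices taken mod 5.
Σ = (-42) + (-7) + (-11) + (-10) + (-28) = -98
Area = |Σ|/2 = 49.

49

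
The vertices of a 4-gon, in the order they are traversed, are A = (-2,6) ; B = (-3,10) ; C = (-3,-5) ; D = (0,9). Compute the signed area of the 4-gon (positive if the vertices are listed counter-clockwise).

Σ = (-2) + (45) + (-27) + (18) = 34
Signed area = Σ/2 = 17 (positive ⇒ counter-clockwise traversal).

17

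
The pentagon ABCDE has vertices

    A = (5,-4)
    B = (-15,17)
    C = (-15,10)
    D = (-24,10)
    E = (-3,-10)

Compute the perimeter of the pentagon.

84

|AB| = √((-20)² + (21)²) = √841 = 29
|BC| = √((0)² + (-7)²) = √49 = 7
|CD| = √((-9)² + (0)²) = √81 = 9
|DE| = √((21)² + (-20)²) = √841 = 29
|EA| = √((8)² + (6)²) = √100 = 10
Perimeter = 29 + 7 + 9 + 29 + 10 = 84.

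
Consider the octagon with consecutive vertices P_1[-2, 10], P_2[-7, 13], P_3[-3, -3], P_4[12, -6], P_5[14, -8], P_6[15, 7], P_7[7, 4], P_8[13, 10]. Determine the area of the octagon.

271.5

Apply the shoelace formula: 2A = Σ (x_i·y_{i+1} − x_{i+1}·y_i), indices taken mod 8.
Cross-terms: 44, 60, 54, -12, 218, 11, 18, 150  ⇒  Σ = 543
Area = |Σ|/2 = 271.5.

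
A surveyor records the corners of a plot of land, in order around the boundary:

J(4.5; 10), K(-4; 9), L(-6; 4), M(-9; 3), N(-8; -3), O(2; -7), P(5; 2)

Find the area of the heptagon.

164.75

Apply the surveyor's formula: 2A = Σ (x_i·y_{i+1} − x_{i+1}·y_i), indices taken mod 7.
Σ = (80.5) + (38) + (18) + (51) + (62) + (39) + (41) = 329.5
Area = |Σ|/2 = 164.75.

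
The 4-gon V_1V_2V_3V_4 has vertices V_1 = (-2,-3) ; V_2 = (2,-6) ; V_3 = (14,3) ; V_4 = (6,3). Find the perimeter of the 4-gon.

38

|V_1V_2| = √((4)² + (-3)²) = √25 = 5
|V_2V_3| = √((12)² + (9)²) = √225 = 15
|V_3V_4| = √((-8)² + (0)²) = √64 = 8
|V_4V_1| = √((-8)² + (-6)²) = √100 = 10
Perimeter = 5 + 15 + 8 + 10 = 38.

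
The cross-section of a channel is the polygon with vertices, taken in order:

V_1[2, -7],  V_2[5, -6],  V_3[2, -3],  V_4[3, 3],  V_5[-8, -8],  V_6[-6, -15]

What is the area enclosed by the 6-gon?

V_1→V_2: (2)(-6) − (5)(-7) = 23
V_2→V_3: (5)(-3) − (2)(-6) = -3
V_3→V_4: (2)(3) − (3)(-3) = 15
V_4→V_5: (3)(-8) − (-8)(3) = 0
V_5→V_6: (-8)(-15) − (-6)(-8) = 72
V_6→V_1: (-6)(-7) − (2)(-15) = 72
Σ = 179
Area = |Σ|/2 = 89.5.

89.5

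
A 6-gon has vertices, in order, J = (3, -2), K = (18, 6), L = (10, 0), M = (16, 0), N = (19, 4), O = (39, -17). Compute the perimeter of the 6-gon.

106

|JK| = √((15)² + (8)²) = √289 = 17
|KL| = √((-8)² + (-6)²) = √100 = 10
|LM| = √((6)² + (0)²) = √36 = 6
|MN| = √((3)² + (4)²) = √25 = 5
|NO| = √((20)² + (-21)²) = √841 = 29
|OJ| = √((-36)² + (15)²) = √1521 = 39
Perimeter = 17 + 10 + 6 + 5 + 29 + 39 = 106.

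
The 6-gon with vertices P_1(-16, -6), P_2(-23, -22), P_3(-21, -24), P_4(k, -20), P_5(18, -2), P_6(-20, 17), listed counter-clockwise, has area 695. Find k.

-16

The doubled signed area Σ (x_i y_{i+1} − x_{i+1} y_i) is linear in k.
With k=0 it equals 1742; the coefficient of k is 22 (from the two edges through P_4).
So 22·k + 1742 = 2·695 = 1390 ⇒ k = -16.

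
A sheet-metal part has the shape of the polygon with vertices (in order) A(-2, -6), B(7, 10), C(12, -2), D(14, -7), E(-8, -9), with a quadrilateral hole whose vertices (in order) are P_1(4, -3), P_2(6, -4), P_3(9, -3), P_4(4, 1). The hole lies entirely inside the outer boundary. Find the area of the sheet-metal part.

Outer boundary:
Σ = (22) + (-134) + (-56) + (-182) + (30) = -320
Area = |Σ|/2 = 160.
Hole:
Cross-terms: 2, 18, 21, -16  ⇒  Σ = 25
Area = |Σ|/2 = 12.5.
Net area = 160 − 12.5 = 147.5.

147.5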